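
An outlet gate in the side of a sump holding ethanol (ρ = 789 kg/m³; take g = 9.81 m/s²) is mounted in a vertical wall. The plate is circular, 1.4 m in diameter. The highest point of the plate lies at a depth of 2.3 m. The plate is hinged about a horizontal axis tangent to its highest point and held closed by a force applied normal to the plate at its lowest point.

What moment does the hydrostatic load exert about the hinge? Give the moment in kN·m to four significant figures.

γ = ρg = 789 × 9.81 / 1000 = 7.74009 kN/m³.
The centroid is at the centre, 0.7 m below the top of the plate, so the centroid depth is h_c = 2.3 + 0.7 = 3 m.
A = π(0.7)² = 1.53938 m².
Resultant F = γ·h_c·A = 7.74009 × 3 × 1.53938 = 35.7448 kN.
I_c = πr⁴/4 = π × 0.7⁴/4 = 0.188574 m⁴.
Centre of pressure: y_p = y_c + I_c/(y_c·A) = 3 + 0.188574/(3 × 1.53938) = 3 + 0.0408333 = 3.04083 m along the plane.
The resultant acts 0.7 + 0.0408333 = 0.740833 m (along the plate) below the hinge at the top edge, so the moment about the hinge is M = F × 0.740833 = 35.7448 × 0.740833 = 26.4809 kN·m.

M ≈ 26.48 kN·m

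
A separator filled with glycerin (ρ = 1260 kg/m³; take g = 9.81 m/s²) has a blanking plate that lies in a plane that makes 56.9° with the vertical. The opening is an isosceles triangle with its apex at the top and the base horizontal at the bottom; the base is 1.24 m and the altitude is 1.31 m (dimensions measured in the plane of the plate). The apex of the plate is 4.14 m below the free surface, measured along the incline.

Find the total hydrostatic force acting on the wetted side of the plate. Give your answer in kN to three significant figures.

F ≈ 27.5 kN

γ = ρg = 1260 × 9.81 / 1000 = 12.3606 kN/m³.
The plate makes 56.9° with the vertical, i.e. θ = 90° − 56.9° = 33.1° to the horizontal. Measuring y along the incline from the free-surface line, vertical depth h = y·sinθ with sinθ = 0.546102.
With the apex up, the centroid sits 2h/3 = 2 × 1.31/3 = 0.873333 m below the apex, so y_c = 4.14 + 0.873333 = 5.01333 m and h_c = 5.01333 × 0.546102 = 2.73779 m.
A = ½ × 1.24 × 1.31 = 0.8122 m².
Resultant F = γ·h_c·A = 12.3606 × 2.73779 × 0.8122 = 27.4854 kN.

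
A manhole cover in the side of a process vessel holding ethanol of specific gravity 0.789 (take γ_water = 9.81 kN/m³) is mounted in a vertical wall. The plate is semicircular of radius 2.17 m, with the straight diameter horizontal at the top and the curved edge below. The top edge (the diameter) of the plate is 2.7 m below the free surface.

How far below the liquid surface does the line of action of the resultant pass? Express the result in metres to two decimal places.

h_p = 3.71 m

γ = 0.789 × 9.81 = 7.74009 kN/m³.
The centroid of a semicircle lies 4r/(3π) = 0.920977 m from the diameter, here below the top edge, so the centroid depth is h_c = 2.7 + 0.920977 = 3.62098 m.
A = πr²/2 = π × 2.17²/2 = 7.39672 m².
Resultant F = γ·h_c·A = 7.74009 × 3.62098 × 7.39672 = 207.306 kN.
I_c = (π/8 − 8/(9π))·r⁴ = 0.109757 × 2.17⁴ = 2.43372 m⁴.
Centre of pressure: y_p = y_c + I_c/(y_c·A) = 3.62098 + 2.43372/(3.62098 × 7.39672) = 3.62098 + 0.0908668 = 3.71185 m along the plane.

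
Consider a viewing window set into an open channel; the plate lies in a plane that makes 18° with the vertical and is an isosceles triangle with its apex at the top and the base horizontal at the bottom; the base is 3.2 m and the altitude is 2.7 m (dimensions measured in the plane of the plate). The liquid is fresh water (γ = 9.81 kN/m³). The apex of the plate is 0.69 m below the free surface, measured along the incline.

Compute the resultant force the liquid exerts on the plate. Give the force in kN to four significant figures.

F ≈ 100.4 kN

γ = 9.81 kN/m³.
The plate makes 18° with the vertical, i.e. θ = 90° − 18° = 72° to the horizontal. Measuring y along the incline from the free-surface line, vertical depth h = y·sinθ with sinθ = 0.951057.
With the apex up, the centroid sits 2h/3 = 2 × 2.7/3 = 1.8 m below the apex, so y_c = 0.69 + 1.8 = 2.49 m and h_c = 2.49 × 0.951057 = 2.36813 m.
A = ½ × 3.2 × 2.7 = 4.32 m².
Resultant F = γ·h_c·A = 9.81 × 2.36813 × 4.32 = 100.359 kN.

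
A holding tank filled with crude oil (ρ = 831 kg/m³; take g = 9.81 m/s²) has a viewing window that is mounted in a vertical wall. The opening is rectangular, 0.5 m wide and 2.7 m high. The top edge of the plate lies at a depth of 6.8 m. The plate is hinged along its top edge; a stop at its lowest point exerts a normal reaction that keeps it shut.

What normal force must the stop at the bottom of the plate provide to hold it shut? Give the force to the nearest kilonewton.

P ≈ 47 kN

γ = ρg = 831 × 9.81 / 1000 = 8.15211 kN/m³.
The centroid lies 2.7/2 = 1.35 m below the top edge, so the centroid depth is h_c = 6.8 + 1.35 = 8.15 m.
A = 0.5 × 2.7 = 1.35 m².
Resultant F = γ·h_c·A = 8.15211 × 8.15 × 1.35 = 89.6936 kN.
I_c = b·h³/12 = 0.5 × 2.7³/12 = 0.820125 m⁴.
Centre of pressure: y_p = y_c + I_c/(y_c·A) = 8.15 + 0.820125/(8.15 × 1.35) = 8.15 + 0.0745399 = 8.22454 m along the plane.
The resultant acts 1.35 + 0.0745399 = 1.42454 m (along the plate) below the hinge at the top edge, so the moment about the hinge is M = F × 1.42454 = 89.6936 × 1.42454 = 127.772 kN·m.
A normal force at the bottom, 2.7 m from the hinge, must supply this moment: P = 127.772/2.7 = 47.323 kN.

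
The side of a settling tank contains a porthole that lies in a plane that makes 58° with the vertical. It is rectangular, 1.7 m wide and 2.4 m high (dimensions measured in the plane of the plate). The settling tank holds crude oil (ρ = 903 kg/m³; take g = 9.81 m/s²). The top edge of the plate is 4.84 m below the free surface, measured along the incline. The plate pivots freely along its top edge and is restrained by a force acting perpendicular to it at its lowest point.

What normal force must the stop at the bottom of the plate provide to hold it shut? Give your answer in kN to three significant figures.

γ = ρg = 903 × 9.81 / 1000 = 8.85843 kN/m³.
The plate makes 58° with the vertical, i.e. θ = 90° − 58° = 32° to the horizontal. Measuring y along the incline from the free-surface line, vertical depth h = y·sinθ with sinθ = 0.529919.
The centroid lies 2.4/2 = 1.2 m below the top edge, so y_c = 4.84 + 1.2 = 6.04 m and h_c = 6.04 × 0.529919 = 3.20071 m.
A = 1.7 × 2.4 = 4.08 m².
Resultant F = γ·h_c·A = 8.85843 × 3.20071 × 4.08 = 115.681 kN.
I_c = b·h³/12 = 1.7 × 2.4³/12 = 1.9584 m⁴.
Centre of pressure: y_p = y_c + I_c/(y_c·A) = 6.04 + 1.9584/(6.04 × 4.08) = 6.04 + 0.0794702 = 6.11947 m along the plane.
The resultant acts 1.2 + 0.0794702 = 1.27947 m (along the plate) below the hinge at the top edge, so the moment about the hinge is M = F × 1.27947 = 115.681 × 1.27947 = 148.01 kN·m.
A normal force at the bottom, 2.4 m from the hinge, must supply this moment: P = 148.01/2.4 = 61.6708 kN.

P ≈ 61.7 kN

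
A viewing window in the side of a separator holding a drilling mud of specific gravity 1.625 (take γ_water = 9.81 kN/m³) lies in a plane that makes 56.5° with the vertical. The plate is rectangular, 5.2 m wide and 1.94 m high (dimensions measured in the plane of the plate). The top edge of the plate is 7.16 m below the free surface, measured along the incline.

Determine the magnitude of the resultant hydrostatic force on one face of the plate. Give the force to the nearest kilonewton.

γ = 1.625 × 9.81 = 15.94125 kN/m³.
The plate makes 56.5° with the vertical, i.e. θ = 90° − 56.5° = 33.5° to the horizontal. Measuring y along the incline from the free-surface line, vertical depth h = y·sinθ with sinθ = 0.551937.
The centroid lies 1.94/2 = 0.97 m below the top edge, so y_c = 7.16 + 0.97 = 8.13 m and h_c = 8.13 × 0.551937 = 4.48725 m.
A = 5.2 × 1.94 = 10.088 m².
Resultant F = γ·h_c·A = 15.94125 × 4.48725 × 10.088 = 721.619 kN.

F ≈ 722 kN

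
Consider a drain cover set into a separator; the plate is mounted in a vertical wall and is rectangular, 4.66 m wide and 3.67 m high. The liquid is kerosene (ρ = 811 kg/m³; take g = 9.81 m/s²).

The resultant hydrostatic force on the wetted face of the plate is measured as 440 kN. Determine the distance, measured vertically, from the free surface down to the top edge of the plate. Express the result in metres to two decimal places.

γ = ρg = 811 × 9.81 / 1000 = 7.95591 kN/m³.
A = 4.66 × 3.67 = 17.1022 m².
From F = γ·h_c·A, the centroid depth is h_c = 440/(7.95591 × 17.1022) = 3.23378 m.
The centroid lies 3.67/2 = 1.835 m below the top edge, so the top edge sits at h_top = 3.23378 − 1.835 = 1.39878 m below the surface.

d_top ≈ 1.40 m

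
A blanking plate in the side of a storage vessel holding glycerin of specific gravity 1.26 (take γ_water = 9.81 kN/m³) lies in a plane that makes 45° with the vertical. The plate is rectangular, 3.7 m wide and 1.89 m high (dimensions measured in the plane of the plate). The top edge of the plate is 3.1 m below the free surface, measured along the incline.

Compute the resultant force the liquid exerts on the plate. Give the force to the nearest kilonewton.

F ≈ 247 kN

γ = 1.26 × 9.81 = 12.3606 kN/m³.
The plate makes 45° with the vertical, i.e. θ = 90° − 45° = 45° to the horizontal. Measuring y along the incline from the free-surface line, vertical depth h = y·sinθ with sinθ = 0.707107.
The centroid lies 1.89/2 = 0.945 m below the top edge, so y_c = 3.1 + 0.945 = 4.045 m and h_c = 4.045 × 0.707107 = 2.86025 m.
A = 3.7 × 1.89 = 6.993 m².
Resultant F = γ·h_c·A = 12.3606 × 2.86025 × 6.993 = 247.233 kN.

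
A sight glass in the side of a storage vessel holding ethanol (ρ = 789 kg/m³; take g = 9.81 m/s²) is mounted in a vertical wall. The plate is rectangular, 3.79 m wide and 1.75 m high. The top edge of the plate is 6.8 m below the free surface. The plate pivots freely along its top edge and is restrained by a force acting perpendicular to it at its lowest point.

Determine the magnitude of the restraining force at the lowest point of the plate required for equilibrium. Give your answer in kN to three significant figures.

P ≈ 204 kN

γ = ρg = 789 × 9.81 / 1000 = 7.74009 kN/m³.
The centroid lies 1.75/2 = 0.875 m below the top edge, so the centroid depth is h_c = 6.8 + 0.875 = 7.675 m.
A = 3.79 × 1.75 = 6.6325 m².
Resultant F = γ·h_c·A = 7.74009 × 7.675 × 6.6325 = 394.005 kN.
I_c = b·h³/12 = 3.79 × 1.75³/12 = 1.69267 m⁴.
Centre of pressure: y_p = y_c + I_c/(y_c·A) = 7.675 + 1.69267/(7.675 × 6.6325) = 7.675 + 0.0332519 = 7.70825 m along the plane.
The resultant acts 0.875 + 0.0332519 = 0.908252 m (along the plate) below the hinge at the top edge, so the moment about the hinge is M = F × 0.908252 = 394.005 × 0.908252 = 357.856 kN·m.
A normal force at the bottom, 1.75 m from the hinge, must supply this moment: P = 357.856/1.75 = 204.489 kN.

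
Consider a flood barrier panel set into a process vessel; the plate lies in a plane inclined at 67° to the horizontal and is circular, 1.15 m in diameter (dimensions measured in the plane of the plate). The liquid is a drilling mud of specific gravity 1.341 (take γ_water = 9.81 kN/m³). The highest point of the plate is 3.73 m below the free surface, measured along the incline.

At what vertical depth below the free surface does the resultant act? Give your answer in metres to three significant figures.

γ = 1.341 × 9.81 = 13.15521 kN/m³.
Let θ = 67° be the plate's angle to the horizontal; measure y along the incline from where the plane meets the free surface. Vertical depth h = y·sinθ with sinθ = 0.920505.
The centroid is at the centre, 0.575 m below the top of the plate, so y_c = 3.73 + 0.575 = 4.305 m and h_c = 4.305 × 0.920505 = 3.96277 m.
A = π(0.575)² = 1.03869 m².
Resultant F = γ·h_c·A = 13.15521 × 3.96277 × 1.03869 = 54.148 kN.
I_c = πr⁴/4 = π × 0.575⁴/4 = 0.0858541 m⁴.
Centre of pressure: y_p = y_c + I_c/(y_c·A) = 4.305 + 0.0858541/(4.305 × 1.03869) = 4.305 + 0.0192 = 4.3242 m along the plane.
Vertically, h_p = y_p·sinθ = 4.3242 × 0.920505 = 3.98045 m.

h_p = 3.98 m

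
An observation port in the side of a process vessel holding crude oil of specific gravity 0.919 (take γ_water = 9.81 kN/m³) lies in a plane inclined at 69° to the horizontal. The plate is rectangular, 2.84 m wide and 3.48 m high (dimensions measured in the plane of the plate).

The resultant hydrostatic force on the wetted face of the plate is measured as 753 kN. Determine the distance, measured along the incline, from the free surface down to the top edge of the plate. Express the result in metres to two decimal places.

γ = 0.919 × 9.81 = 9.01539 kN/m³.
A = 2.84 × 3.48 = 9.8832 m².
From F = γ·h_c·A, the centroid depth is h_c = 753/(9.01539 × 9.8832) = 8.45109 m.
Let θ = 69° be the plate's angle to the horizontal; measure y along the incline from where the plane meets the free surface. Vertical depth h = y·sinθ with sinθ = 0.933580.
Along the incline, y_c = h_c/sinθ = 8.45109/0.933580 = 9.05235 m.
The centroid lies 3.48/2 = 1.74 m below the top edge, so the top edge sits at y_top = 9.05235 − 1.74 = 7.31235 m along the incline.

y_top ≈ 7.31 m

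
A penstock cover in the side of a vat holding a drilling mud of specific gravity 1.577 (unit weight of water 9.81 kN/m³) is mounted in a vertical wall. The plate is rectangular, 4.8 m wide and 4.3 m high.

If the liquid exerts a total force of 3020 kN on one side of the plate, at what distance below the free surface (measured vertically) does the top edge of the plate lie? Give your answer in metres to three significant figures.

γ = 1.577 × 9.81 = 15.47037 kN/m³.
A = 4.8 × 4.3 = 20.64 m².
From F = γ·h_c·A, the centroid depth is h_c = 3020/(15.47037 × 20.64) = 9.45794 m.
The centroid lies 4.3/2 = 2.15 m below the top edge, so the top edge sits at h_top = 9.45794 − 2.15 = 7.30794 m below the surface.

d_top ≈ 7.31 m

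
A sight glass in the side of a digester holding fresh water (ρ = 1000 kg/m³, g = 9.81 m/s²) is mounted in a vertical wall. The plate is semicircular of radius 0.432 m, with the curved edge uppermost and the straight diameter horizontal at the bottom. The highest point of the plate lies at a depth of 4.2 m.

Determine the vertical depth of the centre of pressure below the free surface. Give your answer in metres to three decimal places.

γ = ρg = 1000 × 9.81 = 9810 N/m³ = 9.81 kN/m³.
The centroid lies 4r/(3π) = 0.183346 m above the diameter, so r − 4r/(3π) = 0.432 − 0.183346 = 0.248654 m below the topmost point, so the centroid depth is h_c = 4.2 + 0.248654 = 4.44865 m.
A = πr²/2 = π × 0.432²/2 = 0.293148 m².
Resultant F = γ·h_c·A = 9.81 × 4.44865 × 0.293148 = 12.7933 kN.
I_c = (π/8 − 8/(9π))·r⁴ = 0.109757 × 0.432⁴ = 0.00382267 m⁴.
Centre of pressure: y_p = y_c + I_c/(y_c·A) = 4.44865 + 0.00382267/(4.44865 × 0.293148) = 4.44865 + 0.00293124 = 4.45158 m along the plane.

h_p = 4.452 m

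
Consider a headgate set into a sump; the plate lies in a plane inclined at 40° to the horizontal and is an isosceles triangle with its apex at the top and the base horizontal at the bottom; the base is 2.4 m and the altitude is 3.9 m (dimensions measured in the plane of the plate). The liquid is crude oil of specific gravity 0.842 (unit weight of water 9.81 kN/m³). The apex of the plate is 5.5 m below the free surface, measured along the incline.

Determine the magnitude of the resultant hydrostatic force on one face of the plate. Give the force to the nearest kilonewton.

F ≈ 201 kN

γ = 0.842 × 9.81 = 8.26002 kN/m³.
Let θ = 40° be the plate's angle to the horizontal; measure y along the incline from where the plane meets the free surface. Vertical depth h = y·sinθ with sinθ = 0.642788.
With the apex up, the centroid sits 2h/3 = 2 × 3.9/3 = 2.6 m below the apex, so y_c = 5.5 + 2.6 = 8.1 m and h_c = 8.1 × 0.642788 = 5.20658 m.
A = ½ × 2.4 × 3.9 = 4.68 m².
Resultant F = γ·h_c·A = 8.26002 × 5.20658 × 4.68 = 201.27 kN.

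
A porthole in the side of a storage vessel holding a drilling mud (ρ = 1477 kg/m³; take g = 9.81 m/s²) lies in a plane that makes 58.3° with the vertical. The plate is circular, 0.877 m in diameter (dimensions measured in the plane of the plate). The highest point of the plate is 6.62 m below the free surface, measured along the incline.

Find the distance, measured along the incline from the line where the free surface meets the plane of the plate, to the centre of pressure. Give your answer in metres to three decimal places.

γ = ρg = 1477 × 9.81 / 1000 = 14.48937 kN/m³.
The plate makes 58.3° with the vertical, i.e. θ = 90° − 58.3° = 31.7° to the horizontal. Measuring y along the incline from the free-surface line, vertical depth h = y·sinθ with sinθ = 0.525472.
The centroid is at the centre, 0.4385 m below the top of the plate, so y_c = 6.62 + 0.4385 = 7.0585 m and h_c = 7.0585 × 0.525472 = 3.70904 m.
A = π(0.4385)² = 0.604073 m².
Resultant F = γ·h_c·A = 14.48937 × 3.70904 × 0.604073 = 32.4639 kN.
I_c = πr⁴/4 = π × 0.4385⁴/4 = 0.0290381 m⁴.
Centre of pressure: y_p = y_c + I_c/(y_c·A) = 7.0585 + 0.0290381/(7.0585 × 0.604073) = 7.0585 + 0.0068103 = 7.06531 m along the plane.

y_p = 7.065 m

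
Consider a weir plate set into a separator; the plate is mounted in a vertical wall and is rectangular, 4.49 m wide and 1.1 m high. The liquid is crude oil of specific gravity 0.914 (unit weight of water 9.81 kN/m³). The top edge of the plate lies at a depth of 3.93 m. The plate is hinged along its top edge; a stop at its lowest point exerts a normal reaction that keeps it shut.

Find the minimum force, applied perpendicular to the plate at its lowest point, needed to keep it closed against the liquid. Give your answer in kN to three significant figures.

γ = 0.914 × 9.81 = 8.96634 kN/m³.
The centroid lies 1.1/2 = 0.55 m below the top edge, so the centroid depth is h_c = 3.93 + 0.55 = 4.48 m.
A = 4.49 × 1.1 = 4.939 m².
Resultant F = γ·h_c·A = 8.96634 × 4.48 × 4.939 = 198.396 kN.
I_c = b·h³/12 = 4.49 × 1.1³/12 = 0.498016 m⁴.
Centre of pressure: y_p = y_c + I_c/(y_c·A) = 4.48 + 0.498016/(4.48 × 4.939) = 4.48 + 0.0225074 = 4.50251 m along the plane.
The resultant acts 0.55 + 0.0225074 = 0.572507 m (along the plate) below the hinge at the top edge, so the moment about the hinge is M = F × 0.572507 = 198.396 × 0.572507 = 113.583 kN·m.
A normal force at the bottom, 1.1 m from the hinge, must supply this moment: P = 113.583/1.1 = 103.257 kN.

P ≈ 103 kN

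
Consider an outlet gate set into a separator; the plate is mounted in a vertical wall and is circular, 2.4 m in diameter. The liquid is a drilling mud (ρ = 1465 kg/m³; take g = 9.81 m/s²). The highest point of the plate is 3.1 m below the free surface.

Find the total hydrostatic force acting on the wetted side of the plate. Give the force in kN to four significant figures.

γ = ρg = 1465 × 9.81 / 1000 = 14.37165 kN/m³.
The centroid is at the centre, 1.2 m below the top of the plate, so the centroid depth is h_c = 3.1 + 1.2 = 4.3 m.
A = π(1.2)² = 4.52389 m².
Resultant F = γ·h_c·A = 14.37165 × 4.3 × 4.52389 = 279.568 kN.

F ≈ 279.6 kN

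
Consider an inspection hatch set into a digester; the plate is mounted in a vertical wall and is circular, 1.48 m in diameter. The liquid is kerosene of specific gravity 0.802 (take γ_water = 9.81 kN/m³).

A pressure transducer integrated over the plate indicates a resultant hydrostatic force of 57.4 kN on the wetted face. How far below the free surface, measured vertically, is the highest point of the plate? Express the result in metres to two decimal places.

d_top ≈ 3.50 m

γ = 0.802 × 9.81 = 7.86762 kN/m³.
A = π(0.74)² = 1.72034 m².
From F = γ·h_c·A, the centroid depth is h_c = 57.4/(7.86762 × 1.72034) = 4.24086 m.
The centroid is at the centre, 0.74 m below the top of the plate, so the highest point sits at h_top = 4.24086 − 0.74 = 3.50086 m below the surface.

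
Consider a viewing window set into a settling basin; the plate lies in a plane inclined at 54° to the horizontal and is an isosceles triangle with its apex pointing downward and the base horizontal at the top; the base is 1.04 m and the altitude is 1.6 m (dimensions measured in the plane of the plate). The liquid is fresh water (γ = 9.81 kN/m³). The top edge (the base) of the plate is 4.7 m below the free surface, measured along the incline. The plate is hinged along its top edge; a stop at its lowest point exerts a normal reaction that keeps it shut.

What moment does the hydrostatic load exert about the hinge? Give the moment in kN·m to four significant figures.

γ = 9.81 kN/m³.
Let θ = 54° be the plate's angle to the horizontal; measure y along the incline from where the plane meets the free surface. Vertical depth h = y·sinθ with sinθ = 0.809017.
With the apex down, the centroid sits h/3 = 1.6/3 = 0.533333 m below the base (the top edge), so y_c = 4.7 + 0.533333 = 5.23333 m and h_c = 5.23333 × 0.809017 = 4.23385 m.
A = ½ × 1.04 × 1.6 = 0.832 m².
Resultant F = γ·h_c·A = 9.81 × 4.23385 × 0.832 = 34.5563 kN.
I_c = b·h³/36 = 1.04 × 1.6³/36 = 0.118329 m⁴.
Centre of pressure: y_p = y_c + I_c/(y_c·A) = 5.23333 + 0.118329/(5.23333 × 0.832) = 5.23333 + 0.0271763 = 5.26051 m along the plane.
The resultant acts 0.533333 + 0.0271763 = 0.560509 m (along the plate) below the hinge at the top edge, so the moment about the hinge is M = F × 0.560509 = 34.5563 × 0.560509 = 19.3691 kN·m.

M ≈ 19.37 kN·m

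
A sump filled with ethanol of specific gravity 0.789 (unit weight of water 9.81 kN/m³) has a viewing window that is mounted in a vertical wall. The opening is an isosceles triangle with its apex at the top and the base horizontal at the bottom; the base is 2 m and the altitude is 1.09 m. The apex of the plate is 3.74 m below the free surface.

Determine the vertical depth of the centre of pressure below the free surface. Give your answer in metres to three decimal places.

h_p = 4.481 m

γ = 0.789 × 9.81 = 7.74009 kN/m³.
With the apex up, the centroid sits 2h/3 = 2 × 1.09/3 = 0.726667 m below the apex, so the centroid depth is h_c = 3.74 + 0.726667 = 4.46667 m.
A = ½ × 2 × 1.09 = 1.09 m².
Resultant F = γ·h_c·A = 7.74009 × 4.46667 × 1.09 = 37.6839 kN.
I_c = b·h³/36 = 2 × 1.09³/36 = 0.0719461 m⁴.
Centre of pressure: y_p = y_c + I_c/(y_c·A) = 4.46667 + 0.0719461/(4.46667 × 1.09) = 4.46667 + 0.0147774 = 4.48145 m along the plane.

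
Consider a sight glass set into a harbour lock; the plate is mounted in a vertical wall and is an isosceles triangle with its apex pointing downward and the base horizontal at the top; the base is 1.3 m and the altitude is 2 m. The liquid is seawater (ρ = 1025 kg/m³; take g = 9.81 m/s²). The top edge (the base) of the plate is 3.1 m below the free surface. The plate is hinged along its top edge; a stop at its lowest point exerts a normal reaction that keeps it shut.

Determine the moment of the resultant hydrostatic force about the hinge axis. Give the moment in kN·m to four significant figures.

γ = ρg = 1025 × 9.81 / 1000 = 10.05525 kN/m³.
With the apex down, the centroid sits h/3 = 2/3 = 0.666667 m below the base (the top edge), so the centroid depth is h_c = 3.1 + 0.666667 = 3.76667 m.
A = ½ × 1.3 × 2 = 1.3 m².
Resultant F = γ·h_c·A = 10.05525 × 3.76667 × 1.3 = 49.2373 kN.
I_c = b·h³/36 = 1.3 × 2³/36 = 0.288889 m⁴.
Centre of pressure: y_p = y_c + I_c/(y_c·A) = 3.76667 + 0.288889/(3.76667 × 1.3) = 3.76667 + 0.058997 = 3.82567 m along the plane.
The resultant acts 0.666667 + 0.058997 = 0.725664 m (along the plate) below the hinge at the top edge, so the moment about the hinge is M = F × 0.725664 = 49.2373 × 0.725664 = 35.7297 kN·m.

M ≈ 35.73 kN·m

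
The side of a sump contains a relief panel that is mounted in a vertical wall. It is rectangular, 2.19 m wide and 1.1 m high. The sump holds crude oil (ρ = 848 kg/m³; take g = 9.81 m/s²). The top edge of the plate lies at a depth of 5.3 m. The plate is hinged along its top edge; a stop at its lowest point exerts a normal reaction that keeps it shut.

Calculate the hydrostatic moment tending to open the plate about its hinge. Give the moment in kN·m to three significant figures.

M ≈ 66.5 kN·m

γ = ρg = 848 × 9.81 / 1000 = 8.31888 kN/m³.
The centroid lies 1.1/2 = 0.55 m below the top edge, so the centroid depth is h_c = 5.3 + 0.55 = 5.85 m.
A = 2.19 × 1.1 = 2.409 m².
Resultant F = γ·h_c·A = 8.31888 × 5.85 × 2.409 = 117.235 kN.
I_c = b·h³/12 = 2.19 × 1.1³/12 = 0.242908 m⁴.
Centre of pressure: y_p = y_c + I_c/(y_c·A) = 5.85 + 0.242908/(5.85 × 2.409) = 5.85 + 0.0172365 = 5.86724 m along the plane.
The resultant acts 0.55 + 0.0172365 = 0.567237 m (along the plate) below the hinge at the top edge, so the moment about the hinge is M = F × 0.567237 = 117.235 × 0.567237 = 66.5 kN·m.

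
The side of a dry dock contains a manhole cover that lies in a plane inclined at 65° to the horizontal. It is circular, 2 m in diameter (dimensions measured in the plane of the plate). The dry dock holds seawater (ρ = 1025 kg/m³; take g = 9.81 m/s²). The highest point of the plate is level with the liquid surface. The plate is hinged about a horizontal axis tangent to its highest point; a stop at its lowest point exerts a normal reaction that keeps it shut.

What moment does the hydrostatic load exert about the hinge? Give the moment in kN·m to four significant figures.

M ≈ 35.79 kN·m

γ = ρg = 1025 × 9.81 / 1000 = 10.05525 kN/m³.
Let θ = 65° be the plate's angle to the horizontal; measure y along the incline from where the plane meets the free surface. Vertical depth h = y·sinθ with sinθ = 0.906308.
The centroid is at the centre, 1 m below the top of the plate, so y_c = 1 m and h_c = 1 × 0.906308 = 0.906308 m.
A = π(1)² = 3.14159 m².
Resultant F = γ·h_c·A = 10.05525 × 0.906308 × 3.14159 = 28.6298 kN.
I_c = πr⁴/4 = π × 1⁴/4 = 0.785398 m⁴.
Centre of pressure: y_p = y_c + I_c/(y_c·A) = 1 + 0.785398/(1 × 3.14159) = 1 + 0.25 = 1.25 m along the plane.
The resultant acts 1 + 0.25 = 1.25 m (along the plate) below the hinge at the top edge, so the moment about the hinge is M = F × 1.25 = 28.6298 × 1.25 = 35.7873 kN·m.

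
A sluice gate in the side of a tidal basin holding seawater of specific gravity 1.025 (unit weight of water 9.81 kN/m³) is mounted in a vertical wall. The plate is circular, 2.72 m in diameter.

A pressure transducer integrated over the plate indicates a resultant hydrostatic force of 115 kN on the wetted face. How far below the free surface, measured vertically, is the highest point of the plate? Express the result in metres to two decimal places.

d_top ≈ 0.61 m

γ = 1.025 × 9.81 = 10.05525 kN/m³.
A = π(1.36)² = 5.81069 m².
From F = γ·h_c·A, the centroid depth is h_c = 115/(10.05525 × 5.81069) = 1.96824 m.
The centroid is at the centre, 1.36 m below the top of the plate, so the highest point sits at h_top = 1.96824 − 1.36 = 0.60824 m below the surface.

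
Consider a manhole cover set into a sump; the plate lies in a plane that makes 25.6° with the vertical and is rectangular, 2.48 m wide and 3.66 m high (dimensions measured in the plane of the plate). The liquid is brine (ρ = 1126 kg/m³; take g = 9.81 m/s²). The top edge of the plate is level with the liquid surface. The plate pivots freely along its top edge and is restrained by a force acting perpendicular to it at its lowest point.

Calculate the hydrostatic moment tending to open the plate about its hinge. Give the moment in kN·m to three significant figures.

γ = ρg = 1126 × 9.81 / 1000 = 11.04606 kN/m³.
The plate makes 25.6° with the vertical, i.e. θ = 90° − 25.6° = 64.4° to the horizontal. Measuring y along the incline from the free-surface line, vertical depth h = y·sinθ with sinθ = 0.901833.
The centroid lies 3.66/2 = 1.83 m below the top edge, so y_c = 1.83 m and h_c = 1.83 × 0.901833 = 1.65035 m.
A = 2.48 × 3.66 = 9.0768 m².
Resultant F = γ·h_c·A = 11.04606 × 1.65035 × 9.0768 = 165.469 kN.
I_c = b·h³/12 = 2.48 × 3.66³/12 = 10.1324 m⁴.
Centre of pressure: y_p = y_c + I_c/(y_c·A) = 1.83 + 10.1324/(1.83 × 9.0768) = 1.83 + 0.609998 = 2.44 m along the plane.
The resultant acts 1.83 + 0.609998 = 2.44 m (along the plate) below the hinge at the top edge, so the moment about the hinge is M = F × 2.44 = 165.469 × 2.44 = 403.744 kN·m.

M ≈ 404 kN·m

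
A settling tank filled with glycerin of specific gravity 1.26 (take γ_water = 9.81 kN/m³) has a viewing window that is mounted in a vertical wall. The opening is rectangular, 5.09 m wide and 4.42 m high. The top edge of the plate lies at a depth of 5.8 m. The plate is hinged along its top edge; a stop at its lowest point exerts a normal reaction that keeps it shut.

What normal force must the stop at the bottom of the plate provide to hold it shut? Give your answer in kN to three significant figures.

γ = 1.26 × 9.81 = 12.3606 kN/m³.
The centroid lies 4.42/2 = 2.21 m below the top edge, so the centroid depth is h_c = 5.8 + 2.21 = 8.01 m.
A = 5.09 × 4.42 = 22.4978 m².
Resultant F = γ·h_c·A = 12.3606 × 8.01 × 22.4978 = 2227.47 kN.
I_c = b·h³/12 = 5.09 × 4.42³/12 = 36.6272 m⁴.
Centre of pressure: y_p = y_c + I_c/(y_c·A) = 8.01 + 36.6272/(8.01 × 22.4978) = 8.01 + 0.20325 = 8.21325 m along the plane.
The resultant acts 2.21 + 0.20325 = 2.41325 m (along the plate) below the hinge at the top edge, so the moment about the hinge is M = F × 2.41325 = 2227.47 × 2.41325 = 5375.44 kN·m.
A normal force at the bottom, 4.42 m from the hinge, must supply this moment: P = 5375.44/4.42 = 1216.16 kN.

P ≈ 1220 kN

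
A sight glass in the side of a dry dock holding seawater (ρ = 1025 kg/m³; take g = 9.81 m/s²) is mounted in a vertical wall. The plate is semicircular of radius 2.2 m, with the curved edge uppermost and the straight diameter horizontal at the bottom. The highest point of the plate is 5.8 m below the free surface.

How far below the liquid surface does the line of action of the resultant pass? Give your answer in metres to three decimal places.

γ = ρg = 1025 × 9.81 / 1000 = 10.05525 kN/m³.
The centroid lies 4r/(3π) = 0.933709 m above the diameter, so r − 4r/(3π) = 2.2 − 0.933709 = 1.26629 m below the topmost point, so the centroid depth is h_c = 5.8 + 1.26629 = 7.06629 m.
A = πr²/2 = π × 2.2²/2 = 7.60265 m².
Resultant F = γ·h_c·A = 10.05525 × 7.06629 × 7.60265 = 540.193 kN.
I_c = (π/8 − 8/(9π))·r⁴ = 0.109757 × 2.2⁴ = 2.57112 m⁴.
Centre of pressure: y_p = y_c + I_c/(y_c·A) = 7.06629 + 2.57112/(7.06629 × 7.60265) = 7.06629 + 0.0478593 = 7.11415 m along the plane.

h_p = 7.114 m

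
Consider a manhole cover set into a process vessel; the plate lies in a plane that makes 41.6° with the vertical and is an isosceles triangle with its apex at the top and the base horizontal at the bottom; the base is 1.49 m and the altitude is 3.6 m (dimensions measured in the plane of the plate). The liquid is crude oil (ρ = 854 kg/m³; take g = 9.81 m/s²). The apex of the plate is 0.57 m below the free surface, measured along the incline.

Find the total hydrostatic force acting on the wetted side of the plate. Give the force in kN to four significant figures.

F ≈ 49.90 kN

γ = ρg = 854 × 9.81 / 1000 = 8.37774 kN/m³.
The plate makes 41.6° with the vertical, i.e. θ = 90° − 41.6° = 48.4° to the horizontal. Measuring y along the incline from the free-surface line, vertical depth h = y·sinθ with sinθ = 0.747798.
With the apex up, the centroid sits 2h/3 = 2 × 3.6/3 = 2.4 m below the apex, so y_c = 0.57 + 2.4 = 2.97 m and h_c = 2.97 × 0.747798 = 2.22096 m.
A = ½ × 1.49 × 3.6 = 2.682 m².
Resultant F = γ·h_c·A = 8.37774 × 2.22096 × 2.682 = 49.903 kN.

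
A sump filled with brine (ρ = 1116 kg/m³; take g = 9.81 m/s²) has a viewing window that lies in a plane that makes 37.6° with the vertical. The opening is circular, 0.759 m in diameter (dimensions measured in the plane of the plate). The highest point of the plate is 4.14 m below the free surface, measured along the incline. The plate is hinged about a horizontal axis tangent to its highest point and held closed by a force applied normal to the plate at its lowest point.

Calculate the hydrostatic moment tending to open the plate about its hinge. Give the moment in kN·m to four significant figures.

M ≈ 6.873 kN·m

γ = ρg = 1116 × 9.81 / 1000 = 10.94796 kN/m³.
The plate makes 37.6° with the vertical, i.e. θ = 90° − 37.6° = 52.4° to the horizontal. Measuring y along the incline from the free-surface line, vertical depth h = y·sinθ with sinθ = 0.792290.
The centroid is at the centre, 0.3795 m below the top of the plate, so y_c = 4.14 + 0.3795 = 4.5195 m and h_c = 4.5195 × 0.792290 = 3.58075 m.
A = π(0.3795)² = 0.452453 m².
Resultant F = γ·h_c·A = 10.94796 × 3.58075 × 0.452453 = 17.737 kN.
I_c = πr⁴/4 = π × 0.3795⁴/4 = 0.0162906 m⁴.
Centre of pressure: y_p = y_c + I_c/(y_c·A) = 4.5195 + 0.0162906/(4.5195 × 0.452453) = 4.5195 + 0.0079666 = 4.52747 m along the plane.
The resultant acts 0.3795 + 0.0079666 = 0.387467 m (along the plate) below the hinge at the top edge, so the moment about the hinge is M = F × 0.387467 = 17.737 × 0.387467 = 6.8725 kN·m.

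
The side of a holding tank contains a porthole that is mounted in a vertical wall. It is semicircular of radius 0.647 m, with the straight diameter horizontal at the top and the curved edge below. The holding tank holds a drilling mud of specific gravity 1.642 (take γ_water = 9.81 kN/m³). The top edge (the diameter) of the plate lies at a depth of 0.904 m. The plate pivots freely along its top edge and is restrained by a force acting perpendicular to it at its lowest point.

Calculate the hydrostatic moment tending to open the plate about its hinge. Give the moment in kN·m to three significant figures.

γ = 1.642 × 9.81 = 16.10802 kN/m³.
The centroid of a semicircle lies 4r/(3π) = 0.274595 m from the diameter, here below the top edge, so the centroid depth is h_c = 0.904 + 0.274595 = 1.1786 m.
A = πr²/2 = π × 0.647²/2 = 0.657549 m².
Resultant F = γ·h_c·A = 16.10802 × 1.1786 × 0.657549 = 12.4835 kN.
I_c = (π/8 − 8/(9π))·r⁴ = 0.109757 × 0.647⁴ = 0.0192331 m⁴.
Centre of pressure: y_p = y_c + I_c/(y_c·A) = 1.1786 + 0.0192331/(1.1786 × 0.657549) = 1.1786 + 0.0248173 = 1.20342 m along the plane.
The resultant acts 0.274595 + 0.0248173 = 0.299412 m (along the plate) below the hinge at the top edge, so the moment about the hinge is M = F × 0.299412 = 12.4835 × 0.299412 = 3.73771 kN·m.

M ≈ 3.74 kN·m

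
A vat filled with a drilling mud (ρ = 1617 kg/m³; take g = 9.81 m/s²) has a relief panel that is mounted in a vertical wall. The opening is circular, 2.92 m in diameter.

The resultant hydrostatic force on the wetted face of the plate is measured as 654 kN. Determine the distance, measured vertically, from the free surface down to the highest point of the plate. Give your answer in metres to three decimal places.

d_top ≈ 4.697 m

γ = ρg = 1617 × 9.81 / 1000 = 15.86277 kN/m³.
A = π(1.46)² = 6.69662 m².
From F = γ·h_c·A, the centroid depth is h_c = 654/(15.86277 × 6.69662) = 6.15663 m.
The centroid is at the centre, 1.46 m below the top of the plate, so the highest point sits at h_top = 6.15663 − 1.46 = 4.69663 m below the surface.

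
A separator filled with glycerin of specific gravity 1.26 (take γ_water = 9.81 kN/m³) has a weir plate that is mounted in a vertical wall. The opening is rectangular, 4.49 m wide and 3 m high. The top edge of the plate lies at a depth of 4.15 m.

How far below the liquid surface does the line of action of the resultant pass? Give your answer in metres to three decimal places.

h_p = 5.783 m

γ = 1.26 × 9.81 = 12.3606 kN/m³.
The centroid lies 3/2 = 1.5 m below the top edge, so the centroid depth is h_c = 4.15 + 1.5 = 5.65 m.
A = 4.49 × 3 = 13.47 m².
Resultant F = γ·h_c·A = 12.3606 × 5.65 × 13.47 = 940.71 kN.
I_c = b·h³/12 = 4.49 × 3³/12 = 10.1025 m⁴.
Centre of pressure: y_p = y_c + I_c/(y_c·A) = 5.65 + 10.1025/(5.65 × 13.47) = 5.65 + 0.132743 = 5.78274 m along the plane.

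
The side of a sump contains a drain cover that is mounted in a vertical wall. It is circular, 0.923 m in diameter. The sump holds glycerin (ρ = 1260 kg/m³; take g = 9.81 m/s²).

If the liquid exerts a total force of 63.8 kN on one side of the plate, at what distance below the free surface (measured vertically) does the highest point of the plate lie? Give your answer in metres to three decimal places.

γ = ρg = 1260 × 9.81 / 1000 = 12.3606 kN/m³.
A = π(0.4615)² = 0.669103 m².
From F = γ·h_c·A, the centroid depth is h_c = 63.8/(12.3606 × 0.669103) = 7.71415 m.
The centroid is at the centre, 0.4615 m below the top of the plate, so the highest point sits at h_top = 7.71415 − 0.4615 = 7.25265 m below the surface.

d_top ≈ 7.253 m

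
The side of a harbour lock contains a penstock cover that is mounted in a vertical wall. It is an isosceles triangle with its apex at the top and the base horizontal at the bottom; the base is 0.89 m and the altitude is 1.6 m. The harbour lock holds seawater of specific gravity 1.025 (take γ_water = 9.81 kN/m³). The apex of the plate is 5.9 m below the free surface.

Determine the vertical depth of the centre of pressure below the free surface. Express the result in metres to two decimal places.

γ = 1.025 × 9.81 = 10.05525 kN/m³.
With the apex up, the centroid sits 2h/3 = 2 × 1.6/3 = 1.06667 m below the apex, so the centroid depth is h_c = 5.9 + 1.06667 = 6.96667 m.
A = ½ × 0.89 × 1.6 = 0.712 m².
Resultant F = γ·h_c·A = 10.05525 × 6.96667 × 0.712 = 49.8767 kN.
I_c = b·h³/36 = 0.89 × 1.6³/36 = 0.101262 m⁴.
Centre of pressure: y_p = y_c + I_c/(y_c·A) = 6.96667 + 0.101262/(6.96667 × 0.712) = 6.96667 + 0.0204146 = 6.98708 m along the plane.

h_p = 6.99 m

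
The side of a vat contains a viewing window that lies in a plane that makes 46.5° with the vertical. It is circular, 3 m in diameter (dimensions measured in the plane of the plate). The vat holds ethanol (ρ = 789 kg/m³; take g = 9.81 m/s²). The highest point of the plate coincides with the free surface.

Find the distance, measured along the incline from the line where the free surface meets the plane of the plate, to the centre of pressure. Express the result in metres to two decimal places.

γ = ρg = 789 × 9.81 / 1000 = 7.74009 kN/m³.
The plate makes 46.5° with the vertical, i.e. θ = 90° − 46.5° = 43.5° to the horizontal. Measuring y along the incline from the free-surface line, vertical depth h = y·sinθ with sinθ = 0.688355.
The centroid is at the centre, 1.5 m below the top of the plate, so y_c = 1.5 m and h_c = 1.5 × 0.688355 = 1.03253 m.
A = π(1.5)² = 7.06858 m².
Resultant F = γ·h_c·A = 7.74009 × 1.03253 × 7.06858 = 56.4912 kN.
I_c = πr⁴/4 = π × 1.5⁴/4 = 3.97608 m⁴.
Centre of pressure: y_p = y_c + I_c/(y_c·A) = 1.5 + 3.97608/(1.5 × 7.06858) = 1.5 + 0.375 = 1.875 m along the plane.

y_p = 1.88 m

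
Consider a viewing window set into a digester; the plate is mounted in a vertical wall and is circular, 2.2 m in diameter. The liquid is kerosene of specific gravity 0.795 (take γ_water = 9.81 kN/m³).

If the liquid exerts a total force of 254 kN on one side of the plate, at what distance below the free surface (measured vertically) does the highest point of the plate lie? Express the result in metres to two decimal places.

d_top ≈ 7.47 m

γ = 0.795 × 9.81 = 7.79895 kN/m³.
A = π(1.1)² = 3.80133 m².
From F = γ·h_c·A, the centroid depth is h_c = 254/(7.79895 × 3.80133) = 8.56766 m.
The centroid is at the centre, 1.1 m below the top of the plate, so the highest point sits at h_top = 8.56766 − 1.1 = 7.46766 m below the surface.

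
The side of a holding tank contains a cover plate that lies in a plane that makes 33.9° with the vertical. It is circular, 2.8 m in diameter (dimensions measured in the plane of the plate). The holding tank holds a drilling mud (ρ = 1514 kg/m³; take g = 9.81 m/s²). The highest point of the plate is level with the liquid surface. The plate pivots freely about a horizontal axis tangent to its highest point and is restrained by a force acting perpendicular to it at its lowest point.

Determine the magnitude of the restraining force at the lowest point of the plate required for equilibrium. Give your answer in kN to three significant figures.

γ = ρg = 1514 × 9.81 / 1000 = 14.85234 kN/m³.
The plate makes 33.9° with the vertical, i.e. θ = 90° − 33.9° = 56.1° to the horizontal. Measuring y along the incline from the free-surface line, vertical depth h = y·sinθ with sinθ = 0.830012.
The centroid is at the centre, 1.4 m below the top of the plate, so y_c = 1.4 m and h_c = 1.4 × 0.830012 = 1.16202 m.
A = π(1.4)² = 6.15752 m².
Resultant F = γ·h_c·A = 14.85234 × 1.16202 × 6.15752 = 106.271 kN.
I_c = πr⁴/4 = π × 1.4⁴/4 = 3.01719 m⁴.
Centre of pressure: y_p = y_c + I_c/(y_c·A) = 1.4 + 3.01719/(1.4 × 6.15752) = 1.4 + 0.350001 = 1.75 m along the plane.
The resultant acts 1.4 + 0.350001 = 1.75 m (along the plate) below the hinge at the top edge, so the moment about the hinge is M = F × 1.75 = 106.271 × 1.75 = 185.974 kN·m.
A normal force at the bottom, 2.8 m from the hinge, must supply this moment: P = 185.974/2.8 = 66.4193 kN.

P ≈ 66.4 kN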